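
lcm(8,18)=72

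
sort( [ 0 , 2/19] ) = [0,2/19 ] 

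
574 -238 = 336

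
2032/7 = 2032/7  =  290.29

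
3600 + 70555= 74155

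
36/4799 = 36/4799 = 0.01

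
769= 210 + 559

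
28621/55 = 520 +21/55=520.38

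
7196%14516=7196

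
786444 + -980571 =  - 194127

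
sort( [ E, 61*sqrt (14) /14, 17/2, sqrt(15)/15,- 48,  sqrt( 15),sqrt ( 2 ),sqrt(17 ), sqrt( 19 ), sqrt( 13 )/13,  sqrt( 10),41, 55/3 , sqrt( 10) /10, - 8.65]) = [ - 48, - 8.65,sqrt(  15 ) /15,sqrt (13)/13, sqrt( 10) /10, sqrt( 2), E, sqrt (10) , sqrt(15), sqrt(17 ), sqrt(19), 17/2 , 61*sqrt(14)/14,55/3, 41]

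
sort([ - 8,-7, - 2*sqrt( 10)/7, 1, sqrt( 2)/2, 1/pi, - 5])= [ - 8, - 7, - 5,-2*sqrt( 10)/7, 1/pi,sqrt( 2) /2,1] 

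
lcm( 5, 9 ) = 45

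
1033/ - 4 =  - 259 + 3/4 = - 258.25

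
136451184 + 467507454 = 603958638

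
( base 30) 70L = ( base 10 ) 6321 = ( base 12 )37A9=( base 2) 1100010110001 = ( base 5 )200241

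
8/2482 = 4/1241 = 0.00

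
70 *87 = 6090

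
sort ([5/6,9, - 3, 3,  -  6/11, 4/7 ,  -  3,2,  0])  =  [- 3,-3, - 6/11,0,  4/7,5/6,2, 3 , 9]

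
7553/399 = 1079/57 = 18.93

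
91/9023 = 13/1289 = 0.01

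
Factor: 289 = 17^2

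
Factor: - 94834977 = - 3^1*31611659^1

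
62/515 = 62/515  =  0.12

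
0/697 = 0 = 0.00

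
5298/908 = 2649/454 = 5.83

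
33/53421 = 11/17807 = 0.00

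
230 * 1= 230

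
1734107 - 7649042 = -5914935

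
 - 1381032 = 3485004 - 4866036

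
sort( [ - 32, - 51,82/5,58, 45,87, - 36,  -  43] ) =[ -51,-43,- 36, - 32,82/5,45, 58, 87 ]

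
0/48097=0 = 0.00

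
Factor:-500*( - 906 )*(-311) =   -  2^3*3^1*5^3*151^1 * 311^1 = -140883000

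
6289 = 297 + 5992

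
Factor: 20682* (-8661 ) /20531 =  - 2^1 * 3^4*7^(  -  2)  *383^1*419^( - 1) * 2887^1=-  179126802/20531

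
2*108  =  216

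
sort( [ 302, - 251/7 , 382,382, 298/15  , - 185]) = [-185, - 251/7,298/15,302,382,  382 ]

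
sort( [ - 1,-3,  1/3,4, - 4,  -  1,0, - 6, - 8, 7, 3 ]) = [ - 8, - 6,-4, - 3, - 1 ,-1, 0,1/3, 3, 4, 7]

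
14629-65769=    - 51140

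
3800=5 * 760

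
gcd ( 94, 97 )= 1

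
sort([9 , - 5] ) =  [-5,  9] 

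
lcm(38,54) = 1026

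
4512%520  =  352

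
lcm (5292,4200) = 264600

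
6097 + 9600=15697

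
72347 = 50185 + 22162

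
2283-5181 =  - 2898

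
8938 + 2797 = 11735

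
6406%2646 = 1114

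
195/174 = 65/58 = 1.12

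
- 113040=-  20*5652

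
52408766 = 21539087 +30869679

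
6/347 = 6/347 = 0.02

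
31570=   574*55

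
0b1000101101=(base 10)557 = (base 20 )17h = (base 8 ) 1055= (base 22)137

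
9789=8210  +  1579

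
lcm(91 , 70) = 910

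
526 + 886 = 1412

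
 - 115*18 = - 2070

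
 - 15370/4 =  - 3843 + 1/2 = - 3842.50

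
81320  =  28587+52733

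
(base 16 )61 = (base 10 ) 97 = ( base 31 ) 34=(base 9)117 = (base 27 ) 3g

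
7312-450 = 6862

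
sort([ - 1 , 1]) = [ - 1,1 ]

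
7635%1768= 563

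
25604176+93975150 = 119579326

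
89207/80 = 89207/80=1115.09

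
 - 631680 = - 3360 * 188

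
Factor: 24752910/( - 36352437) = -2^1 * 5^1*7^1*11^( - 1) * 13^1*59^(-1 )*9067^1 * 18671^( - 1) = -8250970/12117479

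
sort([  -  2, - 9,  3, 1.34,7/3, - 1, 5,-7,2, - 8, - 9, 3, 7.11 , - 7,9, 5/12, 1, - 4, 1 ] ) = [ - 9, - 9, - 8, - 7, - 7, - 4 , -2,-1, 5/12 , 1,  1, 1.34, 2, 7/3,3 , 3,5, 7.11,  9]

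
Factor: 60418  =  2^1*17^1*1777^1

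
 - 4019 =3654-7673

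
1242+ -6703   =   - 5461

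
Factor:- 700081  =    -  700081^1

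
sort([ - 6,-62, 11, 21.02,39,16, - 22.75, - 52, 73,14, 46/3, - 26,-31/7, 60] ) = [-62,- 52, -26, - 22.75, - 6,-31/7, 11 , 14, 46/3, 16,21.02, 39,60, 73]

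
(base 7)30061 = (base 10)7246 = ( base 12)423a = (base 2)1110001001110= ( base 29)8hp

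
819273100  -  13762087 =805511013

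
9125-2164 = 6961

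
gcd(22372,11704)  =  28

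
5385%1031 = 230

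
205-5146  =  -4941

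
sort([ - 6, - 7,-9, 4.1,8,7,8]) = [ - 9, - 7 , - 6,4.1,7, 8,8]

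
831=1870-1039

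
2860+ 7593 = 10453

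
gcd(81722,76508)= 2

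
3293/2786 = 1 + 507/2786 = 1.18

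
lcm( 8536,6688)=648736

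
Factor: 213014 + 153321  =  366335= 5^1*  41^1  *1787^1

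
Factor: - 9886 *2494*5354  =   - 132006532136 =- 2^3*29^1 * 43^1 *2677^1*4943^1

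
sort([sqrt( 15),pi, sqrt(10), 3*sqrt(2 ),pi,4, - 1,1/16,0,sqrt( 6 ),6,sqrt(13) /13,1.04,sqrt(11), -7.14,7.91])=[-7.14,- 1  ,  0,1/16,  sqrt(13 )/13, 1.04,sqrt(6 ) , pi,pi, sqrt(10), sqrt ( 11 ),sqrt( 15 ), 4,3*sqrt(2 ),6, 7.91] 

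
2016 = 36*56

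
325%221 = 104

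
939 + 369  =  1308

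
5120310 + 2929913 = 8050223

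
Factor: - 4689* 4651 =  - 21808539 =- 3^2 *521^1 * 4651^1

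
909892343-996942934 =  - 87050591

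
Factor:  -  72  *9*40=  - 25920=- 2^6*3^4 *5^1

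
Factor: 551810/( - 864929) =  - 2^1*5^1*7^1*13^ (-1)*7883^1*66533^( - 1)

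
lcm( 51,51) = 51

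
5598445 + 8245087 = 13843532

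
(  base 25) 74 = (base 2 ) 10110011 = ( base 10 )179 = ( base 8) 263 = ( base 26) 6N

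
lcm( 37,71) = 2627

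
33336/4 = 8334=8334.00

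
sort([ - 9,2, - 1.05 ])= [ - 9, - 1.05,2 ] 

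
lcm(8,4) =8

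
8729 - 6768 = 1961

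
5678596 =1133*5012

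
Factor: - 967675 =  - 5^2*38707^1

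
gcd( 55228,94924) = 4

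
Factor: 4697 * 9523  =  44729531 = 7^1 * 11^1 * 61^1*89^1*107^1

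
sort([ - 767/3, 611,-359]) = [ - 359, -767/3, 611]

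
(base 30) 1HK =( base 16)596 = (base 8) 2626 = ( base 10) 1430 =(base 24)2BE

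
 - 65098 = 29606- 94704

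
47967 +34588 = 82555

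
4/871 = 4/871 = 0.00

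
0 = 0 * 8887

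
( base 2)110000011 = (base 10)387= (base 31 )CF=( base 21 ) i9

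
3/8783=3/8783 =0.00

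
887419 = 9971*89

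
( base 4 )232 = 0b101110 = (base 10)46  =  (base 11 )42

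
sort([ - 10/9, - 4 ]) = [ -4, - 10/9]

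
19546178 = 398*49111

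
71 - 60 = 11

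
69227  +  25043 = 94270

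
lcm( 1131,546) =15834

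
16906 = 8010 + 8896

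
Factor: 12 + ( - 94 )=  - 2^1*41^1 = - 82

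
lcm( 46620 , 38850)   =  233100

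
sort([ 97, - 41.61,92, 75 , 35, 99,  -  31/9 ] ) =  [ - 41.61,- 31/9,35,75,92, 97,  99 ]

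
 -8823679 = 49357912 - 58181591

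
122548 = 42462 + 80086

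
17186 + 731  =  17917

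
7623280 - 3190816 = 4432464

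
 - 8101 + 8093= - 8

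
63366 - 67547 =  - 4181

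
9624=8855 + 769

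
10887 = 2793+8094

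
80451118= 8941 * 8998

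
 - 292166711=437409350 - 729576061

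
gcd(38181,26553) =3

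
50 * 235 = 11750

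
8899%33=22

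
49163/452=49163/452= 108.77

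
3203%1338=527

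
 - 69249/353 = - 69249/353 = - 196.17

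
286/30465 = 286/30465= 0.01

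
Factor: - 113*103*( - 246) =2^1 * 3^1*41^1*103^1*113^1=2863194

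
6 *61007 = 366042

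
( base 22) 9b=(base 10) 209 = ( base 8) 321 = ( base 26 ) 81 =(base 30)6t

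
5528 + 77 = 5605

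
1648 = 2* 824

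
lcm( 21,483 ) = 483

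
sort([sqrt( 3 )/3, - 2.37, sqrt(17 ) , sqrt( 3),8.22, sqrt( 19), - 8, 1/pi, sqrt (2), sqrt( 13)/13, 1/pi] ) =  [  -  8, - 2.37,sqrt( 13 ) /13, 1/pi, 1/pi, sqrt( 3 ) /3, sqrt (2 ), sqrt( 3 ), sqrt( 17) , sqrt( 19), 8.22]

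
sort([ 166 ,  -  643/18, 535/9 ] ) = [ - 643/18, 535/9, 166 ] 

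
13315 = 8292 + 5023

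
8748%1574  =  878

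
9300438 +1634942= 10935380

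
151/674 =151/674 = 0.22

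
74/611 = 74/611 = 0.12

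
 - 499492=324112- 823604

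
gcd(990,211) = 1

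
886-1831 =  - 945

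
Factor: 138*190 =26220 = 2^2*3^1*5^1*19^1*23^1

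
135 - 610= - 475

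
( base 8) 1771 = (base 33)ur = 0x3f9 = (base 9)1350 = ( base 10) 1017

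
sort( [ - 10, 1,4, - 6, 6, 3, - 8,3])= [ - 10, - 8, - 6,1,3,3,4,6]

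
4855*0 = 0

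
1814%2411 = 1814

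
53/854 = 53/854 = 0.06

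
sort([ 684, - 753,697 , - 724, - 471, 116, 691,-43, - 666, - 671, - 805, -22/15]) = [ - 805,-753, - 724 , - 671, - 666, - 471, - 43,- 22/15, 116, 684, 691,697]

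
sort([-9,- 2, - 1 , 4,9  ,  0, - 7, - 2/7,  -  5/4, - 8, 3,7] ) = [ - 9, - 8,-7, - 2,- 5/4,  -  1, - 2/7, 0, 3,  4 , 7,9 ] 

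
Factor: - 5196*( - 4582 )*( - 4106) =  - 2^4*3^1*29^1*79^1*433^1*2053^1 = -  97755943632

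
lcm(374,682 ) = 11594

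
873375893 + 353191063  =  1226566956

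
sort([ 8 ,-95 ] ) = [ - 95,8]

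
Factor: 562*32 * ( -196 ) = -2^8*7^2*281^1 = - 3524864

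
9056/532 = 17+3/133 = 17.02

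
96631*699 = 67545069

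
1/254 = 1/254=0.00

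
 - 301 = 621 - 922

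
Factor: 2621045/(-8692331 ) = - 5^1*7^1*  74887^1*8692331^( -1)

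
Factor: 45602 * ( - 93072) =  - 2^5 * 3^1*7^1*151^2 * 277^1 = - 4244269344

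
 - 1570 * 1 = - 1570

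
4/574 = 2/287 = 0.01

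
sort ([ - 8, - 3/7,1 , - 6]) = [ - 8,-6,-3/7, 1] 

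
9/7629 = 3/2543= 0.00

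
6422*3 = 19266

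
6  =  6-0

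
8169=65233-57064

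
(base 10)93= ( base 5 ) 333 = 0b1011101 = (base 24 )3l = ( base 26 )3F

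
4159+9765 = 13924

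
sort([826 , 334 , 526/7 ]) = [526/7, 334,826 ] 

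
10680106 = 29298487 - 18618381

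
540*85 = 45900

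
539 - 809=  - 270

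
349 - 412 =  - 63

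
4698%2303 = 92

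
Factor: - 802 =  - 2^1 * 401^1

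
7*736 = 5152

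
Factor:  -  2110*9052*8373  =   - 159921955560 = - 2^3*3^1*5^1*31^1 * 73^1*211^1*2791^1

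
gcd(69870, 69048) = 822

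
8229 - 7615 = 614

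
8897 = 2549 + 6348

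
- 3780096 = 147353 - 3927449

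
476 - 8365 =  - 7889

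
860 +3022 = 3882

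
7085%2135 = 680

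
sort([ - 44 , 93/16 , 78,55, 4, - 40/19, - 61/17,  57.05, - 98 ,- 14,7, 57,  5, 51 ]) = [  -  98, - 44, - 14, - 61/17, - 40/19,4,  5,  93/16, 7, 51, 55, 57,  57.05, 78]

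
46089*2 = 92178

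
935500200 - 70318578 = 865181622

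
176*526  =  92576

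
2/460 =1/230= 0.00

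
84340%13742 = 1888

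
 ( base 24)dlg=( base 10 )8008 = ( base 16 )1f48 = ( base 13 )3850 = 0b1111101001000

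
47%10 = 7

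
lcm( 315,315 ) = 315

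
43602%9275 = 6502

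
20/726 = 10/363 = 0.03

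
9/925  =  9/925= 0.01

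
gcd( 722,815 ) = 1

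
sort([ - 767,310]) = [-767,  310 ] 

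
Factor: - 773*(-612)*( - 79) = -2^2*3^2*17^1*79^1  *773^1= - 37373004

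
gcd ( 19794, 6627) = 3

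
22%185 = 22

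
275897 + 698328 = 974225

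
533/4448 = 533/4448 = 0.12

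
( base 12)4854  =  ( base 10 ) 8128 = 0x1FC0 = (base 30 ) 90s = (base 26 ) C0G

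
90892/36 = 22723/9 = 2524.78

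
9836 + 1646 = 11482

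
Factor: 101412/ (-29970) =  - 2^1*5^( - 1 )*37^(-1)*313^1 = -626/185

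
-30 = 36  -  66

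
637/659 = 637/659 = 0.97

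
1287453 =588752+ 698701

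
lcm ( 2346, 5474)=16422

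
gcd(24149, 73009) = 1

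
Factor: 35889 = 3^1*7^1*1709^1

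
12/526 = 6/263 = 0.02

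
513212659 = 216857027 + 296355632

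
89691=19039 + 70652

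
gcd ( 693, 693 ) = 693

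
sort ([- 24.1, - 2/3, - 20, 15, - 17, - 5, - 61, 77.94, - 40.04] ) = [-61, - 40.04, - 24.1, - 20, - 17 , - 5 , - 2/3 , 15,77.94 ]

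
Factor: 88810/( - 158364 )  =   - 2^( - 1)*3^( - 2 )*5^1*53^( - 1)* 107^1 = -  535/954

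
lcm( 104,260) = 520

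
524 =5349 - 4825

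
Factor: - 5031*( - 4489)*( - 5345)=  - 120712329855  =  - 3^2* 5^1*13^1*43^1*67^2*1069^1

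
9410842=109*86338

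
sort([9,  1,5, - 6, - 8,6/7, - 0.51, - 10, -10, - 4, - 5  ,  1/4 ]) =[ - 10, - 10, - 8, - 6, - 5 , - 4,- 0.51 , 1/4, 6/7,1, 5,9]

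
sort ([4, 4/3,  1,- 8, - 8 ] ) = [- 8, - 8, 1, 4/3,4 ]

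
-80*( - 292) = 23360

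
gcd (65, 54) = 1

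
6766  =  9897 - 3131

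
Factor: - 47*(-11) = 11^1*47^1 = 517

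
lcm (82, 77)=6314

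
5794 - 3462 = 2332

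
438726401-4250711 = 434475690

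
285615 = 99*2885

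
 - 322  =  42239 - 42561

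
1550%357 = 122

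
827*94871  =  78458317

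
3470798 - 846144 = 2624654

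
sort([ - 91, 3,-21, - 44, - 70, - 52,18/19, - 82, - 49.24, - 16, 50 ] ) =[- 91, -82, - 70,-52, - 49.24, - 44 ,-21 ,-16,18/19, 3, 50]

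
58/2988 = 29/1494 = 0.02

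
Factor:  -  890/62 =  - 445/31 = - 5^1*31^( - 1)*89^1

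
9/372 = 3/124 = 0.02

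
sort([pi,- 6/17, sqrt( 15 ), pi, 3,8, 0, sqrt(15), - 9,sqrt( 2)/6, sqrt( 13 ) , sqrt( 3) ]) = [ - 9, - 6/17, 0,sqrt( 2)/6, sqrt(3 ),3, pi, pi,sqrt( 13) , sqrt(15 ), sqrt( 15), 8]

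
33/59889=11/19963 =0.00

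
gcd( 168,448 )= 56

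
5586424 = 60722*92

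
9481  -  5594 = 3887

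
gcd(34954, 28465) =1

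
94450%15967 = 14615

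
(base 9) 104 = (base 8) 125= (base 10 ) 85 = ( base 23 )3G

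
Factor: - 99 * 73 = -3^2*11^1*73^1 = - 7227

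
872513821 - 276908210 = 595605611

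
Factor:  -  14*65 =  - 2^1*5^1*7^1 * 13^1 = -  910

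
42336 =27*1568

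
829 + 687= 1516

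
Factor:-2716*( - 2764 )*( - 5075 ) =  - 38098146800 = -2^4 * 5^2*7^2*29^1 * 97^1*691^1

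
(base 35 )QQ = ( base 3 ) 1021200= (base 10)936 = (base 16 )3A8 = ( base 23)1HG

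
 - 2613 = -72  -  2541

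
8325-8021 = 304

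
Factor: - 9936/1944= - 46/9 = - 2^1*3^ ( - 2)*23^1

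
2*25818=51636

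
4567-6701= -2134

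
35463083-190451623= -154988540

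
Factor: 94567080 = 2^3 * 3^1* 5^1 *61^1*12919^1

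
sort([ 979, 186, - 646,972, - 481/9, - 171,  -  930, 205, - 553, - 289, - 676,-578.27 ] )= [ -930, - 676,-646, - 578.27, - 553, - 289, -171 , - 481/9,186,205, 972,979]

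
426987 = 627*681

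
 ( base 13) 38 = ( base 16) 2F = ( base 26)1L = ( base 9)52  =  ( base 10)47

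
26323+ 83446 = 109769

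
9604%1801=599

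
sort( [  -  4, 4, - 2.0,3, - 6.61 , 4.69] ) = [- 6.61, - 4, - 2.0,3,4, 4.69 ] 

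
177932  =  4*44483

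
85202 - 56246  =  28956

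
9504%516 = 216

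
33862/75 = 451+37/75= 451.49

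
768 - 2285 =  - 1517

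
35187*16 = 562992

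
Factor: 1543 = 1543^1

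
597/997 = 597/997  =  0.60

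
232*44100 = 10231200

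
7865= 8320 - 455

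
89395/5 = 17879 = 17879.00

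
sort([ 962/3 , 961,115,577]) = [115,962/3, 577,961 ]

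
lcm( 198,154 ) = 1386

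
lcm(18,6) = 18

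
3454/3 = 1151  +  1/3=1151.33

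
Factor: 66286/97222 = 33143/48611 = 11^1*23^1*131^1*48611^( - 1) 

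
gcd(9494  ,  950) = 2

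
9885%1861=580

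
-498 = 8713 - 9211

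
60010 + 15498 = 75508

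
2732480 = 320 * 8539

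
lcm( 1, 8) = 8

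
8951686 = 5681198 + 3270488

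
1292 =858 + 434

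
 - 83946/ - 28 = 2998+ 1/14 = 2998.07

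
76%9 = 4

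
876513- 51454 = 825059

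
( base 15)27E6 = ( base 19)14ca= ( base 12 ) 4B39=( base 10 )8541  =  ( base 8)20535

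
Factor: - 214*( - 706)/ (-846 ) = -75542/423 = -2^1 * 3^( - 2 )*47^( - 1 ) * 107^1*353^1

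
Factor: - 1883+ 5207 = 3324 = 2^2*3^1*277^1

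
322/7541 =322/7541 = 0.04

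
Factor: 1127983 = 1127983^1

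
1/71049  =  1/71049= 0.00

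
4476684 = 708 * 6323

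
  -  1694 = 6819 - 8513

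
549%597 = 549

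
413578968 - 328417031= 85161937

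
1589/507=1589/507 = 3.13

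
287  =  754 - 467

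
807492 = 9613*84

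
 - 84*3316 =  - 278544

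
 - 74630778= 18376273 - 93007051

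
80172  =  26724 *3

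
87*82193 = 7150791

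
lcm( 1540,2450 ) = 53900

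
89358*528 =47181024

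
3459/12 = 288 + 1/4 = 288.25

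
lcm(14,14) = 14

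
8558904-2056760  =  6502144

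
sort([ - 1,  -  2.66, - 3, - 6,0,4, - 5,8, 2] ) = [-6 , - 5, - 3,-2.66  , - 1,0,2,4,8]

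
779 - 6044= - 5265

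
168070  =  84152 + 83918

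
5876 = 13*452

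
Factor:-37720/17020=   -  2^1 * 37^( - 1)*41^1 = -82/37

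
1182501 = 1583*747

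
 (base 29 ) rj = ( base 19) 244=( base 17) 2D3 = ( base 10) 802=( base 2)1100100010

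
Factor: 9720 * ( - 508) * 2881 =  - 14225686560 = - 2^5*3^5* 5^1 *43^1*67^1*127^1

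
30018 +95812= 125830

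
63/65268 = 1/1036 = 0.00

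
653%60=53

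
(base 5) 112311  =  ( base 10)4081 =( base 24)721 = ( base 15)1321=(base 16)ff1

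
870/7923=290/2641=   0.11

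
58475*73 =4268675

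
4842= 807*6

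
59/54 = 1 + 5/54 = 1.09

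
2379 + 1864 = 4243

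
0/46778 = 0 = 0.00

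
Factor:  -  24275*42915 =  - 3^1*5^3*971^1*2861^1 = - 1041761625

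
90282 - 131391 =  - 41109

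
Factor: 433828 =2^2 * 108457^1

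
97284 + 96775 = 194059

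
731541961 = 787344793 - 55802832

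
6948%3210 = 528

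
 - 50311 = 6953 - 57264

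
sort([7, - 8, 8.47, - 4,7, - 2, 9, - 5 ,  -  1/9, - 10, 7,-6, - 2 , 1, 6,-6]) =[ - 10,  -  8, - 6,-6, - 5,  -  4, - 2, - 2 , - 1/9, 1,6, 7, 7, 7,  8.47,9 ]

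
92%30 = 2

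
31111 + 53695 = 84806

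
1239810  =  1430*867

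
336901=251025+85876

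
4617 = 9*513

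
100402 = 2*50201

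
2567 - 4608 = - 2041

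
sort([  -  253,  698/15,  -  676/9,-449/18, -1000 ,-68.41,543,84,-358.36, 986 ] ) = [-1000,-358.36, - 253, - 676/9, -68.41, - 449/18,698/15,84,  543,986]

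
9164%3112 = 2940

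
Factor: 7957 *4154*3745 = 2^1*5^1*7^1*31^1*67^1* 73^1 *107^1*109^1= 123784900610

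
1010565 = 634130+376435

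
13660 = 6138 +7522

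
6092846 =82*74303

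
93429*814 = 76051206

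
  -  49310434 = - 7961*6194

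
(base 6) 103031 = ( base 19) 1477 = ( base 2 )10000011111011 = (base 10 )8443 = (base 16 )20FB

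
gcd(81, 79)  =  1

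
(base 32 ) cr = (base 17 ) 173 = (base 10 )411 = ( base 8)633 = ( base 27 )F6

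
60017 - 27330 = 32687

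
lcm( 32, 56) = 224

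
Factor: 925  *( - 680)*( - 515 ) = 2^3*5^4*17^1*37^1*103^1 = 323935000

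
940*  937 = 880780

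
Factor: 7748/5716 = 13^1*149^1*1429^(-1) = 1937/1429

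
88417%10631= 3369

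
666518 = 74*9007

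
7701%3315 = 1071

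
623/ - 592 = - 2+561/592  =  - 1.05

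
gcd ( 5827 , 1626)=1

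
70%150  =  70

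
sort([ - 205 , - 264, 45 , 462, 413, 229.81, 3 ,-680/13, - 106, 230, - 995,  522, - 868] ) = [ - 995,-868, - 264,  -  205, - 106, - 680/13, 3  ,  45,229.81, 230,413,462, 522 ]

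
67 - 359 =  - 292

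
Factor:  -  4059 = -3^2*11^1* 41^1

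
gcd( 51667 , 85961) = 1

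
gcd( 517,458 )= 1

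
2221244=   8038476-5817232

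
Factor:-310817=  - 13^1 * 23909^1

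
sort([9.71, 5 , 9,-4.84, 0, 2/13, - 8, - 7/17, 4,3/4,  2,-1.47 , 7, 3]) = [ - 8, - 4.84, - 1.47, - 7/17, 0 , 2/13, 3/4, 2,  3, 4,5, 7, 9, 9.71 ] 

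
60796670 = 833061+59963609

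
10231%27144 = 10231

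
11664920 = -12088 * ( - 965)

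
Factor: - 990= - 2^1 * 3^2*5^1*11^1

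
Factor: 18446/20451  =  2^1*3^( - 1)*17^(-1)*23^1  =  46/51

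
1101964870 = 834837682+267127188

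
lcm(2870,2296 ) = 11480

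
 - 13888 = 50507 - 64395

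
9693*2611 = 25308423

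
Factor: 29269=29269^1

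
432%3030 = 432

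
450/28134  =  25/1563 = 0.02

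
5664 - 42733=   -37069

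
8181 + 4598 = 12779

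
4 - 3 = 1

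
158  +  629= 787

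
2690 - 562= 2128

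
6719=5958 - -761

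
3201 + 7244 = 10445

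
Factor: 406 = 2^1*7^1*29^1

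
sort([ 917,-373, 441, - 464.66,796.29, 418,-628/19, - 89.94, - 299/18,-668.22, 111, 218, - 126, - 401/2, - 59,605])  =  [-668.22, - 464.66, - 373,-401/2, - 126, - 89.94, - 59, - 628/19, - 299/18, 111, 218,418,441, 605,796.29, 917]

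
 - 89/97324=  - 1 + 97235/97324=- 0.00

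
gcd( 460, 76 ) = 4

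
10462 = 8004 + 2458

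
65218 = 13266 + 51952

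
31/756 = 31/756 = 0.04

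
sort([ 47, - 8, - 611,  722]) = [  -  611, - 8,  47  ,  722]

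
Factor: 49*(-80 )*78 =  - 305760 = - 2^5*3^1 * 5^1*7^2 * 13^1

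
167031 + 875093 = 1042124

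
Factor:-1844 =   -  2^2*461^1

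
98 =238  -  140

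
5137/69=74+31/69 = 74.45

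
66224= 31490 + 34734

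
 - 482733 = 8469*( - 57 ) 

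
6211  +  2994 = 9205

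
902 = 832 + 70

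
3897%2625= 1272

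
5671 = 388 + 5283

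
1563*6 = 9378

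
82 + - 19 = 63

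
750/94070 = 75/9407 = 0.01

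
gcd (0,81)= 81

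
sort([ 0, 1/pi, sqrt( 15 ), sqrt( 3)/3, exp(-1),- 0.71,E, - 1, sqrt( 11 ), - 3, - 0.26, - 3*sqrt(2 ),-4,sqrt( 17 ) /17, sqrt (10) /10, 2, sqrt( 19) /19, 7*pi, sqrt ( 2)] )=[ - 3  *  sqrt( 2 ), -4, - 3, - 1, - 0.71 ,-0.26,0,  sqrt( 19 )/19, sqrt( 17)/17, sqrt(10) /10,1/pi, exp( - 1 ) , sqrt( 3) /3,sqrt( 2), 2,  E, sqrt( 11 ),sqrt( 15), 7*pi] 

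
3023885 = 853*3545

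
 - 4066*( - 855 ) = 3476430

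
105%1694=105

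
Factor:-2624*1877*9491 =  - 2^6*41^1*1877^1* 9491^1 = -46745528768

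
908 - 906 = 2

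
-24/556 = -6/139  =  - 0.04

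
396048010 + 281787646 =677835656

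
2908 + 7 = 2915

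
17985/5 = 3597= 3597.00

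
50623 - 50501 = 122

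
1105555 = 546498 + 559057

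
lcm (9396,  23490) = 46980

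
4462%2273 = 2189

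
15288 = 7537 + 7751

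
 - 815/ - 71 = 11 + 34/71  =  11.48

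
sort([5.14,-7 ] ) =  [- 7,5.14] 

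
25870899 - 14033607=11837292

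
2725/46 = 2725/46= 59.24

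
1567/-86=-1567/86 = -18.22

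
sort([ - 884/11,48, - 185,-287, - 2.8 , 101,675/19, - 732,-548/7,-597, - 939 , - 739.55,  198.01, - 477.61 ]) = [-939,  -  739.55,-732, - 597,  -  477.61,  -  287, - 185, -884/11,-548/7, - 2.8,  675/19,48,101, 198.01]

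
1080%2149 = 1080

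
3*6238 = 18714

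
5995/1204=5995/1204 = 4.98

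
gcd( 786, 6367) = 1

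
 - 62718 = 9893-72611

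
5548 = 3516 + 2032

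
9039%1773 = 174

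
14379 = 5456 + 8923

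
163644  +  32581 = 196225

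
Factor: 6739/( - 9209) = -23^1 *293^1*9209^( - 1 )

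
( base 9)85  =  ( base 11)70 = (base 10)77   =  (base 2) 1001101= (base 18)45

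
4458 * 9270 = 41325660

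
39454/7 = 39454/7 = 5636.29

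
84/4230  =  14/705  =  0.02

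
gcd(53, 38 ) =1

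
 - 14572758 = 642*( - 22699)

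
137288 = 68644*2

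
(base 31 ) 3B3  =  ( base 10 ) 3227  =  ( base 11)2474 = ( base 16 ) C9B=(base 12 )1A4B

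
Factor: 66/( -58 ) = - 33/29 = - 3^1* 11^1*29^(- 1 )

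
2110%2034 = 76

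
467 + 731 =1198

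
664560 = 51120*13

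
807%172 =119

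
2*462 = 924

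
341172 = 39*8748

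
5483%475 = 258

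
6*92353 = 554118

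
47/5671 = 47/5671  =  0.01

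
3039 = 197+2842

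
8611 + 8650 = 17261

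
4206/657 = 1402/219 = 6.40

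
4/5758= 2/2879 = 0.00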